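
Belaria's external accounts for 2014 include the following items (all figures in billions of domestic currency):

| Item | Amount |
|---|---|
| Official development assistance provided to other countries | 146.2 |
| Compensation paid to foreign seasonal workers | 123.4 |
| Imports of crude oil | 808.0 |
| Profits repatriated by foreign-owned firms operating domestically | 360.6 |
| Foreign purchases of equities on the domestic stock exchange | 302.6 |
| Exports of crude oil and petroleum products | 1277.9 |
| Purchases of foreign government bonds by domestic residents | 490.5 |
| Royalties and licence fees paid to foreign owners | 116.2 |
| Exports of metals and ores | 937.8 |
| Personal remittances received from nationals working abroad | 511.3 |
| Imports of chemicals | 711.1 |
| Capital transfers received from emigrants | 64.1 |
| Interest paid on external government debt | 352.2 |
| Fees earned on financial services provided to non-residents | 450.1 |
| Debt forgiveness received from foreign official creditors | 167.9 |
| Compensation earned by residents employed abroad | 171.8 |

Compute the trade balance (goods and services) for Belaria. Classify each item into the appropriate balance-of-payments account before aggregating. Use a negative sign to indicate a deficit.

1030.5

Goods: 1277.9 + 937.8 - 808.0 - 711.1 = 696.6
Services: 450.1 - 116.2 = 333.9
Trade balance = 696.6 + 333.9 = 1030.5
(Excluded from the trade balance — secondary income: official development assistance provided to other countries 146.2, personal remittances received from nationals working abroad 511.3; primary income: compensation paid to foreign seasonal workers 123.4, profits repatriated by foreign-owned firms operating domestically 360.6, interest paid on external government debt 352.2, compensation earned by residents employed abroad 171.8; financial account: foreign purchases of equities on the domestic stock exchange 302.6, purchases of foreign government bonds by domestic residents 490.5; capital account: capital transfers received from emigrants 64.1, debt forgiveness received from foreign official creditors 167.9.)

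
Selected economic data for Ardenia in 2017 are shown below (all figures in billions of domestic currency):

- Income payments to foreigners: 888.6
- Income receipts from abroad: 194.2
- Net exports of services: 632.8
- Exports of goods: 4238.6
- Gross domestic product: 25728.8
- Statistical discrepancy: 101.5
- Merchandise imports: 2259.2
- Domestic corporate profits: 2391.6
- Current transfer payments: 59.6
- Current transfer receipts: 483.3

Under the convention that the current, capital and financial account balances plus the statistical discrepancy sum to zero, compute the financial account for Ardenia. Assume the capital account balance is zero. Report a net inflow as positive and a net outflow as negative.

-2443.0

Goods balance = 4238.6 - 2259.2 = 1979.4
Services balance = 632.8
Trade balance (goods + services) = 1979.4 + 632.8 = 2612.2
Net primary income = 194.2 - 888.6 = -694.4
Net secondary income = 483.3 - 59.6 = 423.7
Current account = 2612.2 + (-694.4) + 423.7 = 2341.5
Financial account = -(2341.5 + 101.5) = -2443.0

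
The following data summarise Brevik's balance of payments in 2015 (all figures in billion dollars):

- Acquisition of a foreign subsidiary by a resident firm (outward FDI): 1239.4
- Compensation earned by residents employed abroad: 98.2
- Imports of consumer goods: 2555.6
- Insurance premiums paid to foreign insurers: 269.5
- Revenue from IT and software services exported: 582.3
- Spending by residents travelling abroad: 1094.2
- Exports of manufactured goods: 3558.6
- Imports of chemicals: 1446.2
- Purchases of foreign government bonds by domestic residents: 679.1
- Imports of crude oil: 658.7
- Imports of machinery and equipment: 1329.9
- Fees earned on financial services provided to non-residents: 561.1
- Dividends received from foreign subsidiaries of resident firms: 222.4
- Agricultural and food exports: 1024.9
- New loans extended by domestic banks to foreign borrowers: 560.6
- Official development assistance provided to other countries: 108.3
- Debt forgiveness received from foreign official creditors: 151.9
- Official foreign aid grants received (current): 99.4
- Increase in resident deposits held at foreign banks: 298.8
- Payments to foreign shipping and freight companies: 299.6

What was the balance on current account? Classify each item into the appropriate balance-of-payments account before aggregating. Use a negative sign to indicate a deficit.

Goods: -1446.2 - 2555.6 - 658.7 + 3558.6 - 1329.9 + 1024.9 = -1406.9
Services: -1094.2 - 299.6 + 582.3 - 269.5 + 561.1 = -519.9
Primary income: 222.4 + 98.2 = 320.6
Secondary income: 99.4 - 108.3 = -8.9
Current account = (-1406.9) + (-519.9) + 320.6 + (-8.9) = -1615.1
(Excluded from the current account — financial account: acquisition of a foreign subsidiary by a resident firm (outward FDI) 1239.4, purchases of foreign government bonds by domestic residents 679.1, new loans extended by domestic banks to foreign borrowers 560.6, increase in resident deposits held at foreign banks 298.8; capital account: debt forgiveness received from foreign official creditors 151.9.)

-1615.1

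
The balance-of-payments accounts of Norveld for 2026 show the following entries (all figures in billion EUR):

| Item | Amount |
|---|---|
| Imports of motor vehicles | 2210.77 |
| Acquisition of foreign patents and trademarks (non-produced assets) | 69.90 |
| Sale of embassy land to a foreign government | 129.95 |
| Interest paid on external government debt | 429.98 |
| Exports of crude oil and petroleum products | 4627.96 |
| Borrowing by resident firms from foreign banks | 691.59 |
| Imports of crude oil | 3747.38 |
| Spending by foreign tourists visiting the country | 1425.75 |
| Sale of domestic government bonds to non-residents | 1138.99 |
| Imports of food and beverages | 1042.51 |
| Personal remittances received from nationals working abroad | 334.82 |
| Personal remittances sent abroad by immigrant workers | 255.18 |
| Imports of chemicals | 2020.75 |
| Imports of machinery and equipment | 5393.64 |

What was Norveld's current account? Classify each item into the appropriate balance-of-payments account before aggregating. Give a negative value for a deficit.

Goods: -1042.51 - 5393.64 + 4627.96 - 3747.38 - 2210.77 - 2020.75 = -9787.09
Services: 1425.75
Primary income: -429.98
Secondary income: -255.18 + 334.82 = 79.64
Current account = (-9787.09) + 1425.75 + (-429.98) + 79.64 = -8711.68
(Excluded from the current account — capital account: acquisition of foreign patents and trademarks (non-produced assets) 69.90, sale of embassy land to a foreign government 129.95; financial account: borrowing by resident firms from foreign banks 691.59, sale of domestic government bonds to non-residents 1138.99.)

-8711.68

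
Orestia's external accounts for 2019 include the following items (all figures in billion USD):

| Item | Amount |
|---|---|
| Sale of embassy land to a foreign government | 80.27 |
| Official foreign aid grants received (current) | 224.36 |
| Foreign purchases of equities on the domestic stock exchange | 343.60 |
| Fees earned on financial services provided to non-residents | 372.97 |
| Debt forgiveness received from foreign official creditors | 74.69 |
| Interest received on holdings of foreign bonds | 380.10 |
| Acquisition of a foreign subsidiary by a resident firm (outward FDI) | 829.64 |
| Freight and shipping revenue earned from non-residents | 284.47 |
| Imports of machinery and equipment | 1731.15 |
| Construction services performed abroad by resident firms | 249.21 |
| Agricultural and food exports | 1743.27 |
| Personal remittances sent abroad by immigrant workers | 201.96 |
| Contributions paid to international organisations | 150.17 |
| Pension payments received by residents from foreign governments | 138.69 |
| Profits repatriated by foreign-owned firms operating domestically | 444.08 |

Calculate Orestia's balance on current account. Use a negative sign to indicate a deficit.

865.71

Goods: 1743.27 - 1731.15 = 12.12
Services: 372.97 + 249.21 + 284.47 = 906.65
Primary income: -444.08 + 380.10 = -63.98
Secondary income: -150.17 + 138.69 - 201.96 + 224.36 = 10.92
Current account = 12.12 + 906.65 + (-63.98) + 10.92 = 865.71
(Excluded from the current account — capital account: sale of embassy land to a foreign government 80.27, debt forgiveness received from foreign official creditors 74.69; financial account: foreign purchases of equities on the domestic stock exchange 343.60, acquisition of a foreign subsidiary by a resident firm (outward FDI) 829.64.)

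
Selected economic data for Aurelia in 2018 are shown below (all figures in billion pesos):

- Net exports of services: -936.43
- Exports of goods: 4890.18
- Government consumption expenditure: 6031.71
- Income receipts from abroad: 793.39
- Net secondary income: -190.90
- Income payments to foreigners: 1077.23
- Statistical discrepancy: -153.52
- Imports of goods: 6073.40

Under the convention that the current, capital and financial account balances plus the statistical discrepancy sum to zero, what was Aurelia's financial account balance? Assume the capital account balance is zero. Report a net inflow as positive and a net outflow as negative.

2747.91

Goods balance = 4890.18 - 6073.40 = -1183.22
Services balance = -936.43
Trade balance (goods + services) = -1183.22 + (-936.43) = -2119.65
Net primary income = 793.39 - 1077.23 = -283.84
Net secondary income = -190.90
Current account = -2119.65 + (-283.84) + (-190.90) = -2594.39
Financial account = -(-2594.39 + (-153.52)) = 2747.91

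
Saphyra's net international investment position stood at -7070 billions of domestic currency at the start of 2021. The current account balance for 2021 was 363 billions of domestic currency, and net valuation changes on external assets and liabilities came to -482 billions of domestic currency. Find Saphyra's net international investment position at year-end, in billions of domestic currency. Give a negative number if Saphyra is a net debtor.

-7189

Change in NIIP = current account + net valuation change = 363 + (-482) = -119
End-of-year NIIP = -7070 + (-119) = -7189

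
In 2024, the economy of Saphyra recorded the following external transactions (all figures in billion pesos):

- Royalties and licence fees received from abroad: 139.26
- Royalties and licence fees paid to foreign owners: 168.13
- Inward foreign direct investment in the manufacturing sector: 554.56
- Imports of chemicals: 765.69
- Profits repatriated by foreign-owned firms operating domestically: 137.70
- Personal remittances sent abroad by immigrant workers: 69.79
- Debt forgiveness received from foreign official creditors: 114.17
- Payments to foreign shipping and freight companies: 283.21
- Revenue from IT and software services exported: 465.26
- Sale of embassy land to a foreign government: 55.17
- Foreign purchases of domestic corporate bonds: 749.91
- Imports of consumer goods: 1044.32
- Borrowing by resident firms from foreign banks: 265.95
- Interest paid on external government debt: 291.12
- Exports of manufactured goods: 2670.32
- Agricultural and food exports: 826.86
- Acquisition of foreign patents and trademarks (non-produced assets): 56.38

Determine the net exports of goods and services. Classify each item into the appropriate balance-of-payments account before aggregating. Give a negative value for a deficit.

Goods: 2670.32 + 826.86 - 765.69 - 1044.32 = 1687.17
Services: 139.26 + 465.26 - 168.13 - 283.21 = 153.18
Trade balance = 1687.17 + 153.18 = 1840.35
(Excluded from the trade balance — financial account: inward foreign direct investment in the manufacturing sector 554.56, foreign purchases of domestic corporate bonds 749.91, borrowing by resident firms from foreign banks 265.95; primary income: profits repatriated by foreign-owned firms operating domestically 137.70, interest paid on external government debt 291.12; secondary income: personal remittances sent abroad by immigrant workers 69.79; capital account: debt forgiveness received from foreign official creditors 114.17, sale of embassy land to a foreign government 55.17, acquisition of foreign patents and trademarks (non-produced assets) 56.38.)

1840.35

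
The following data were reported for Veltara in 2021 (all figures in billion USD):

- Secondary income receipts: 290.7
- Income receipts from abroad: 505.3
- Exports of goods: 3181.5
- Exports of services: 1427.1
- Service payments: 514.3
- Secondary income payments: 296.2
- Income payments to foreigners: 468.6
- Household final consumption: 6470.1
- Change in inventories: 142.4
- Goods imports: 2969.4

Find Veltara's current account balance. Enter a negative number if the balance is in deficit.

Goods balance = 3181.5 - 2969.4 = 212.1
Services balance = 1427.1 - 514.3 = 912.8
Trade balance (goods + services) = 212.1 + 912.8 = 1124.9
Net primary income = 505.3 - 468.6 = 36.7
Net secondary income = 290.7 - 296.2 = -5.5
Current account = 1124.9 + 36.7 + (-5.5) = 1156.1

1156.1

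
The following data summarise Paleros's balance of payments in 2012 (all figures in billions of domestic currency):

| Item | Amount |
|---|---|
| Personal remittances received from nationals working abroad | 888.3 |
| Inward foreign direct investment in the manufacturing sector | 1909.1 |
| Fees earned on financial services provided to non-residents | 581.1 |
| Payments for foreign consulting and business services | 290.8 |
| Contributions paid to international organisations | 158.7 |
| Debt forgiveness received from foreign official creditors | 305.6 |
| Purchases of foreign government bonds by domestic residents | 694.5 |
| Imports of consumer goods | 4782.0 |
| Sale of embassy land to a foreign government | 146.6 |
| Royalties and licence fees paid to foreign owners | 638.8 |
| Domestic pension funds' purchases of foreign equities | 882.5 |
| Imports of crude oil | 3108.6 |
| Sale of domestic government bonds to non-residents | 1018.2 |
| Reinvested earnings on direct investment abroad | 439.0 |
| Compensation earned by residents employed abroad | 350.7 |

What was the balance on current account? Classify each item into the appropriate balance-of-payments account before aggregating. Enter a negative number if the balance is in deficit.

-6719.8

Goods: -4782.0 - 3108.6 = -7890.6
Services: 581.1 - 290.8 - 638.8 = -348.5
Primary income: 350.7 + 439.0 = 789.7
Secondary income: 888.3 - 158.7 = 729.6
Current account = (-7890.6) + (-348.5) + 789.7 + 729.6 = -6719.8
(Excluded from the current account — financial account: inward foreign direct investment in the manufacturing sector 1909.1, purchases of foreign government bonds by domestic residents 694.5, domestic pension funds' purchases of foreign equities 882.5, sale of domestic government bonds to non-residents 1018.2; capital account: debt forgiveness received from foreign official creditors 305.6, sale of embassy land to a foreign government 146.6.)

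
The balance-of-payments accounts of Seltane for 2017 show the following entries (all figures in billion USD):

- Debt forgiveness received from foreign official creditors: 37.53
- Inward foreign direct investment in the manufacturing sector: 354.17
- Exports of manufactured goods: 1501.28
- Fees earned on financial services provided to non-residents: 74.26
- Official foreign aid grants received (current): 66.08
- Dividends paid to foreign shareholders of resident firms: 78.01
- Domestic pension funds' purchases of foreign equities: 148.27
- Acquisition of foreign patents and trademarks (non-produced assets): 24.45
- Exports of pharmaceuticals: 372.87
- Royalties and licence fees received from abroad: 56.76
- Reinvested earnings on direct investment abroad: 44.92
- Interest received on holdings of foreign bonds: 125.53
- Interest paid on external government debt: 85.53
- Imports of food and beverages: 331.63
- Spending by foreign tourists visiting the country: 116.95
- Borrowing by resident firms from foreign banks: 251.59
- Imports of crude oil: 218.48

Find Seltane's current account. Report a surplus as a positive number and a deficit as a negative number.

Goods: -218.48 + 1501.28 - 331.63 + 372.87 = 1324.04
Services: 74.26 + 56.76 + 116.95 = 247.97
Primary income: -78.01 - 85.53 + 125.53 + 44.92 = 6.91
Secondary income: 66.08
Current account = 1324.04 + 247.97 + 6.91 + 66.08 = 1645.00
(Excluded from the current account — capital account: debt forgiveness received from foreign official creditors 37.53, acquisition of foreign patents and trademarks (non-produced assets) 24.45; financial account: inward foreign direct investment in the manufacturing sector 354.17, domestic pension funds' purchases of foreign equities 148.27, borrowing by resident firms from foreign banks 251.59.)

1645.00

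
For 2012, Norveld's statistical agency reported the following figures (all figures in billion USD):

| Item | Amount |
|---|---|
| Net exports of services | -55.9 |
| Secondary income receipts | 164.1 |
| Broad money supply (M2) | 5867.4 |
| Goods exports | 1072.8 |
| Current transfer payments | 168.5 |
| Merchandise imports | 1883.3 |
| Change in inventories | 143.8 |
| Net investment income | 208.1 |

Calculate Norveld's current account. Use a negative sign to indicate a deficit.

-662.7

Goods balance = 1072.8 - 1883.3 = -810.5
Services balance = -55.9
Trade balance (goods + services) = -810.5 + (-55.9) = -866.4
Net primary income = 208.1
Net secondary income = 164.1 - 168.5 = -4.4
Current account = -866.4 + 208.1 + (-4.4) = -662.7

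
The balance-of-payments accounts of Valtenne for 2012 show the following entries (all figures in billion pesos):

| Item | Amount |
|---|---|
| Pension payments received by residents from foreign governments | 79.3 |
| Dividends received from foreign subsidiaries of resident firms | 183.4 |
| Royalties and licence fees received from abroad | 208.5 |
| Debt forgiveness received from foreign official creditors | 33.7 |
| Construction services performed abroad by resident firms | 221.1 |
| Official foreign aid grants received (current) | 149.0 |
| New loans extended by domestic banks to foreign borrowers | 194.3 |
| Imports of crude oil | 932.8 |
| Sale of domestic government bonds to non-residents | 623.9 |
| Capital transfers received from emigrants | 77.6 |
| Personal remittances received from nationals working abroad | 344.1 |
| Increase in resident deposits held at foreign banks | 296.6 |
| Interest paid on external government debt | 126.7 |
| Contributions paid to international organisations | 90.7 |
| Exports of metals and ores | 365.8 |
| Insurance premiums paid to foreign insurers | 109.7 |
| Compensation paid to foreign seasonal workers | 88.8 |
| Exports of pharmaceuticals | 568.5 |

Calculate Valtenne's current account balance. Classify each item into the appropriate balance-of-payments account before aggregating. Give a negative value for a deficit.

771.0

Goods: 568.5 + 365.8 - 932.8 = 1.5
Services: 221.1 + 208.5 - 109.7 = 319.9
Primary income: -126.7 - 88.8 + 183.4 = -32.1
Secondary income: 344.1 - 90.7 + 149.0 + 79.3 = 481.7
Current account = 1.5 + 319.9 + (-32.1) + 481.7 = 771.0
(Excluded from the current account — capital account: debt forgiveness received from foreign official creditors 33.7, capital transfers received from emigrants 77.6; financial account: new loans extended by domestic banks to foreign borrowers 194.3, sale of domestic government bonds to non-residents 623.9, increase in resident deposits held at foreign banks 296.6.)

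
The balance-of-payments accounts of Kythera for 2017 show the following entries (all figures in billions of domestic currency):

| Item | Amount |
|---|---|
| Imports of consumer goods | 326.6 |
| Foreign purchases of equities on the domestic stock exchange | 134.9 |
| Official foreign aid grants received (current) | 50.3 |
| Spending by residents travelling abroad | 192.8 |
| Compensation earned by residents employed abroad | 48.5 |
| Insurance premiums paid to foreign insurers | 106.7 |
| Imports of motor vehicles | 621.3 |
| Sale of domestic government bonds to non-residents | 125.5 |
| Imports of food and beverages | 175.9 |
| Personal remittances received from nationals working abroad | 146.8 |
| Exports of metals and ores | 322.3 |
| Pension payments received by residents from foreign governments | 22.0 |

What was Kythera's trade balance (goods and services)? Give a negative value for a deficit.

Goods: -621.3 - 175.9 + 322.3 - 326.6 = -801.5
Services: -192.8 - 106.7 = -299.5
Trade balance = -801.5 + (-299.5) = -1101.0
(Excluded from the trade balance — financial account: foreign purchases of equities on the domestic stock exchange 134.9, sale of domestic government bonds to non-residents 125.5; secondary income: official foreign aid grants received (current) 50.3, personal remittances received from nationals working abroad 146.8, pension payments received by residents from foreign governments 22.0; primary income: compensation earned by residents employed abroad 48.5.)

-1101.0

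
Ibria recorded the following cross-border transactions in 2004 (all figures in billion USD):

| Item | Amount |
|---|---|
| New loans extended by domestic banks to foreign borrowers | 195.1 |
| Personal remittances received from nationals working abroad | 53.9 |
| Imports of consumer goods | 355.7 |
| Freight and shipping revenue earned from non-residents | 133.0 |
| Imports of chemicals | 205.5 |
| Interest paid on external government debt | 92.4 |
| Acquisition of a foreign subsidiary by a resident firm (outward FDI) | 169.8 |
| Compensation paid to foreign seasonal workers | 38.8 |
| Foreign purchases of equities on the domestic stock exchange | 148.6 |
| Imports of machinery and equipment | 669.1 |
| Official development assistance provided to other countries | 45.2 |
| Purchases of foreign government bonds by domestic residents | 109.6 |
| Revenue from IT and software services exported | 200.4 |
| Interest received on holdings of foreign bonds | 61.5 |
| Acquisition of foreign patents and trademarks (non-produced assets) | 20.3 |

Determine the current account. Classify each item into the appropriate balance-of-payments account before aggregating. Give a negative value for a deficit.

-957.9

Goods: -669.1 - 355.7 - 205.5 = -1230.3
Services: 133.0 + 200.4 = 333.4
Primary income: 61.5 - 38.8 - 92.4 = -69.7
Secondary income: 53.9 - 45.2 = 8.7
Current account = (-1230.3) + 333.4 + (-69.7) + 8.7 = -957.9
(Excluded from the current account — financial account: new loans extended by domestic banks to foreign borrowers 195.1, acquisition of a foreign subsidiary by a resident firm (outward FDI) 169.8, foreign purchases of equities on the domestic stock exchange 148.6, purchases of foreign government bonds by domestic residents 109.6; capital account: acquisition of foreign patents and trademarks (non-produced assets) 20.3.)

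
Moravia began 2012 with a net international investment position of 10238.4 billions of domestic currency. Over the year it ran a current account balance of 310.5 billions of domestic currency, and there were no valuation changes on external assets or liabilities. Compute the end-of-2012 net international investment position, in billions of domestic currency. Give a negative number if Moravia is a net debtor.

10548.9

With no valuation effects, change in NIIP = current account = 310.5
End-of-year NIIP = 10238.4 + 310.5 = 10548.9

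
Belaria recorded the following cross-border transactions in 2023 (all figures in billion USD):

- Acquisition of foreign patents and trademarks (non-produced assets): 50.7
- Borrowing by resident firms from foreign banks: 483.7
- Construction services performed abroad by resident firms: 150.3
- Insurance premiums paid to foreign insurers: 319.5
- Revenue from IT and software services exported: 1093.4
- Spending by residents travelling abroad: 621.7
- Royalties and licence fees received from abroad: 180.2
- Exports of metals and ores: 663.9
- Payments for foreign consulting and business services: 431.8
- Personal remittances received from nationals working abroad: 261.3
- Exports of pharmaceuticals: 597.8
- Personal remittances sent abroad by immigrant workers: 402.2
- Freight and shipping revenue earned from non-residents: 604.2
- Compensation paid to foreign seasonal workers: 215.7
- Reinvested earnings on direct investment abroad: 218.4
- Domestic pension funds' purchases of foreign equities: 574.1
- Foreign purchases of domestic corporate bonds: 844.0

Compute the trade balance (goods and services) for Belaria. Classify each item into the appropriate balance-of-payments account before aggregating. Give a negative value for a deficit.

1916.8

Goods: 663.9 + 597.8 = 1261.7
Services: -319.5 + 604.2 - 431.8 + 150.3 - 621.7 + 1093.4 + 180.2 = 655.1
Trade balance = 1261.7 + 655.1 = 1916.8
(Excluded from the trade balance — capital account: acquisition of foreign patents and trademarks (non-produced assets) 50.7; financial account: borrowing by resident firms from foreign banks 483.7, domestic pension funds' purchases of foreign equities 574.1, foreign purchases of domestic corporate bonds 844.0; secondary income: personal remittances received from nationals working abroad 261.3, personal remittances sent abroad by immigrant workers 402.2; primary income: compensation paid to foreign seasonal workers 215.7, reinvested earnings on direct investment abroad 218.4.)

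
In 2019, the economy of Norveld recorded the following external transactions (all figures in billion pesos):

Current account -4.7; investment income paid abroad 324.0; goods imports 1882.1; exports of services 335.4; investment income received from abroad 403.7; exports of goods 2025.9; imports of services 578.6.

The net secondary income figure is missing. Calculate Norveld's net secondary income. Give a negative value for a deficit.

15.0

Current account = goods balance + services balance + net primary income + net secondary income
Sum of the known components = -19.7
Net secondary income = CA - (known components) = -4.7 - (-19.7) = 15.0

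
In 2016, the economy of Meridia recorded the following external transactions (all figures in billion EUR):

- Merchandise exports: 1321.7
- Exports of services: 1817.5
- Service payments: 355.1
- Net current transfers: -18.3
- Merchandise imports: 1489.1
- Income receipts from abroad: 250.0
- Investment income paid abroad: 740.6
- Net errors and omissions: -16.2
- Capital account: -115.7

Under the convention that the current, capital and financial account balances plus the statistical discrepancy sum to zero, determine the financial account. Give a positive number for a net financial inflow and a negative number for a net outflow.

-654.2

Goods balance = 1321.7 - 1489.1 = -167.4
Services balance = 1817.5 - 355.1 = 1462.4
Trade balance (goods + services) = -167.4 + 1462.4 = 1295.0
Net primary income = 250.0 - 740.6 = -490.6
Net secondary income = -18.3
Current account = 1295.0 + (-490.6) + (-18.3) = 786.1
Financial account = -(786.1 + (-115.7) + (-16.2)) = -654.2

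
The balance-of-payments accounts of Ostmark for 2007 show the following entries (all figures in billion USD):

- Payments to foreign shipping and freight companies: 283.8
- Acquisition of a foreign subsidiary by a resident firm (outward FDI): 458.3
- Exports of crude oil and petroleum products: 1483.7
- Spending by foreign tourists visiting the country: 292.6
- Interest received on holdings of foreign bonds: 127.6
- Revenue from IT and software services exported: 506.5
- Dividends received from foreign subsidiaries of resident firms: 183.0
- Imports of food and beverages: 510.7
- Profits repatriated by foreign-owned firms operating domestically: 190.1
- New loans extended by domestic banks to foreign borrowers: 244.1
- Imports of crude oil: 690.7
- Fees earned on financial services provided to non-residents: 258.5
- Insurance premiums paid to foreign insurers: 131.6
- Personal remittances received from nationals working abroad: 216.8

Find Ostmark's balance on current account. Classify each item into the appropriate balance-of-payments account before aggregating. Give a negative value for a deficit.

Goods: 1483.7 - 510.7 - 690.7 = 282.3
Services: 258.5 - 131.6 + 506.5 - 283.8 + 292.6 = 642.2
Primary income: 183.0 + 127.6 - 190.1 = 120.5
Secondary income: 216.8
Current account = 282.3 + 642.2 + 120.5 + 216.8 = 1261.8
(Excluded from the current account — financial account: acquisition of a foreign subsidiary by a resident firm (outward FDI) 458.3, new loans extended by domestic banks to foreign borrowers 244.1.)

1261.8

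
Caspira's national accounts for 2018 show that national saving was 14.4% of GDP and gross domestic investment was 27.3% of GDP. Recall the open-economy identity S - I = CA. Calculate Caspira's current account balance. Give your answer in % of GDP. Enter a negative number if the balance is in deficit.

-12.9

S - I = CA (net lending to the rest of the world).
CA = S - I = 14.4 - 27.3 = -12.9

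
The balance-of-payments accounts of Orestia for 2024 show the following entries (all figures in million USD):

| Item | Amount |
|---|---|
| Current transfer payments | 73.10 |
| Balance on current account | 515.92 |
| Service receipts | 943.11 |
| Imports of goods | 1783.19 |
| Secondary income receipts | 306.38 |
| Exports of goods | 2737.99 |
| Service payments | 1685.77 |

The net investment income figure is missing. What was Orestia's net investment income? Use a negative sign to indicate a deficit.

Current account = goods balance + services balance + net primary income + net secondary income
Sum of the known components = 445.42
Net investment income = CA - (known components) = 515.92 - 445.42 = 70.50

70.50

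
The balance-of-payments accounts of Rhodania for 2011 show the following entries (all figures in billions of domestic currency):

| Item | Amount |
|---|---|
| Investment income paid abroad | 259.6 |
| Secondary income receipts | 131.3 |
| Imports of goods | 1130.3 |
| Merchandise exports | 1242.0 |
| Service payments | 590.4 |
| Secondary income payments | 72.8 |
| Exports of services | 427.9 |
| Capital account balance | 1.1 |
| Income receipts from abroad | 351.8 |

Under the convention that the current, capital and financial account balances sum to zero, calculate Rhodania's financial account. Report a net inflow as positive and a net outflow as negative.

Goods balance = 1242.0 - 1130.3 = 111.7
Services balance = 427.9 - 590.4 = -162.5
Trade balance (goods + services) = 111.7 + (-162.5) = -50.8
Net primary income = 351.8 - 259.6 = 92.2
Net secondary income = 131.3 - 72.8 = 58.5
Current account = -50.8 + 92.2 + 58.5 = 99.9
Financial account = -(99.9 + 1.1) = -101.0

-101.0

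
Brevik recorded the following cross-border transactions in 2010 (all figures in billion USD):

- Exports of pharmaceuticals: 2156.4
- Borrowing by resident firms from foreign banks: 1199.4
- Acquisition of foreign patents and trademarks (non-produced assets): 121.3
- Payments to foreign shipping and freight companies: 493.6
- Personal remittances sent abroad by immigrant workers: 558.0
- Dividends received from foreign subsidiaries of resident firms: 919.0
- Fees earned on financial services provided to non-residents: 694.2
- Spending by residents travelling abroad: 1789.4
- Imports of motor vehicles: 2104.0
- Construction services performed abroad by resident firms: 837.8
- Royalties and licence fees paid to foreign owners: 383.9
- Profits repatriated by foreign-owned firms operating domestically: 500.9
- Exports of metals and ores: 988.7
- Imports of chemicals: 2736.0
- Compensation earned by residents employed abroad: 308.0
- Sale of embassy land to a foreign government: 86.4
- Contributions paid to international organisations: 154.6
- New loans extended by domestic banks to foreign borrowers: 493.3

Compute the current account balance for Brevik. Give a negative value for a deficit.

-2816.3

Goods: -2104.0 - 2736.0 + 2156.4 + 988.7 = -1694.9
Services: -383.9 + 694.2 + 837.8 - 493.6 - 1789.4 = -1134.9
Primary income: -500.9 + 308.0 + 919.0 = 726.1
Secondary income: -154.6 - 558.0 = -712.6
Current account = (-1694.9) + (-1134.9) + 726.1 + (-712.6) = -2816.3
(Excluded from the current account — financial account: borrowing by resident firms from foreign banks 1199.4, new loans extended by domestic banks to foreign borrowers 493.3; capital account: acquisition of foreign patents and trademarks (non-produced assets) 121.3, sale of embassy land to a foreign government 86.4.)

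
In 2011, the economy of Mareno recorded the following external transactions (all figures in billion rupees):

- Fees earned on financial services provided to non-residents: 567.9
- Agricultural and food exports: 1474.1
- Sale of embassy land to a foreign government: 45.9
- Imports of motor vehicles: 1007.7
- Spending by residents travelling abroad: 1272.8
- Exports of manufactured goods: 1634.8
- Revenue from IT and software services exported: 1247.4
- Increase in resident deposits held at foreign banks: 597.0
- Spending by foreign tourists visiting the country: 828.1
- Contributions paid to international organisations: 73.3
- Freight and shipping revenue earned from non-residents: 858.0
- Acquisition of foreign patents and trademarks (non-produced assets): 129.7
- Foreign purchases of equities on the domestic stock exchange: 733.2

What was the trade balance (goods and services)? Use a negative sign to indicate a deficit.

4329.8

Goods: 1474.1 - 1007.7 + 1634.8 = 2101.2
Services: -1272.8 + 567.9 + 828.1 + 858.0 + 1247.4 = 2228.6
Trade balance = 2101.2 + 2228.6 = 4329.8
(Excluded from the trade balance — capital account: sale of embassy land to a foreign government 45.9, acquisition of foreign patents and trademarks (non-produced assets) 129.7; financial account: increase in resident deposits held at foreign banks 597.0, foreign purchases of equities on the domestic stock exchange 733.2; secondary income: contributions paid to international organisations 73.3.)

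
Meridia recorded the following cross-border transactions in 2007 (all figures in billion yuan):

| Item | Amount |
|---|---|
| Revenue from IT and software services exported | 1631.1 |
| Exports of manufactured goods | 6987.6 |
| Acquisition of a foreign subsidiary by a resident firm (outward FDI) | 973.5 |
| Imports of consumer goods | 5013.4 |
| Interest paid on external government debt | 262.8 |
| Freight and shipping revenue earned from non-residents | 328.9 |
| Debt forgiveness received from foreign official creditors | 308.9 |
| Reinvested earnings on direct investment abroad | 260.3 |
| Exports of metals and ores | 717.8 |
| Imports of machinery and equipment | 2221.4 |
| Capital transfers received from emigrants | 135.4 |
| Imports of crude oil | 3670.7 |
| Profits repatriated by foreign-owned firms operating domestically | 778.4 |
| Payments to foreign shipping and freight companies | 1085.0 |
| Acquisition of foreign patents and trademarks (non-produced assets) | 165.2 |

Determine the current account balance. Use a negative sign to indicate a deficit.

-3106.0

Goods: 717.8 - 3670.7 + 6987.6 - 5013.4 - 2221.4 = -3200.1
Services: -1085.0 + 1631.1 + 328.9 = 875.0
Primary income: -778.4 - 262.8 + 260.3 = -780.9
Current account = (-3200.1) + 875.0 + (-780.9) = -3106.0
(Excluded from the current account — financial account: acquisition of a foreign subsidiary by a resident firm (outward FDI) 973.5; capital account: debt forgiveness received from foreign official creditors 308.9, capital transfers received from emigrants 135.4, acquisition of foreign patents and trademarks (non-produced assets) 165.2.)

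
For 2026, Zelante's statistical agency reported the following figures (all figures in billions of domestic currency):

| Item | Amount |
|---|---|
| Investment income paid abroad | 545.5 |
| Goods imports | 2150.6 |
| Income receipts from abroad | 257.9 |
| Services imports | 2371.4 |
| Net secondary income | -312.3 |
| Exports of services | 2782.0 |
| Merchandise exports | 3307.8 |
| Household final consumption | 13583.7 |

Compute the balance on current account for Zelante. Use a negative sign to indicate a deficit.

967.9

Goods balance = 3307.8 - 2150.6 = 1157.2
Services balance = 2782.0 - 2371.4 = 410.6
Trade balance (goods + services) = 1157.2 + 410.6 = 1567.8
Net primary income = 257.9 - 545.5 = -287.6
Net secondary income = -312.3
Current account = 1567.8 + (-287.6) + (-312.3) = 967.9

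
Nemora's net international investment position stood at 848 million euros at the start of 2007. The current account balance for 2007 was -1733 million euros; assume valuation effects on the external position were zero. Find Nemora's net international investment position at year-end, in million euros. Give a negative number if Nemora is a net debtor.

-885

With no valuation effects, change in NIIP = current account = -1733
End-of-year NIIP = 848 + (-1733) = -885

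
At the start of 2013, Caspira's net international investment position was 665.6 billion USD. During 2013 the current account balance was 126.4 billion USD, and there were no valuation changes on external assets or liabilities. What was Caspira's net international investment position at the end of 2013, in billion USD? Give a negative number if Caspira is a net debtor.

792.0

With no valuation effects, change in NIIP = current account = 126.4
End-of-year NIIP = 665.6 + 126.4 = 792.0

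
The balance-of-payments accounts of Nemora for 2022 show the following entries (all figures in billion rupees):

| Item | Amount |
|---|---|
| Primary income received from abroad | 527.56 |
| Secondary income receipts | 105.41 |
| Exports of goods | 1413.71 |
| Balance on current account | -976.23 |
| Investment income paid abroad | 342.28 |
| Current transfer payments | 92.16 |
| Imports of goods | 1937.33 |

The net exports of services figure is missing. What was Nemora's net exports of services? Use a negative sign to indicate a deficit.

Current account = goods balance + services balance + net primary income + net secondary income
Sum of the known components = -325.09
Net exports of services = CA - (known components) = -976.23 - (-325.09) = -651.14

-651.14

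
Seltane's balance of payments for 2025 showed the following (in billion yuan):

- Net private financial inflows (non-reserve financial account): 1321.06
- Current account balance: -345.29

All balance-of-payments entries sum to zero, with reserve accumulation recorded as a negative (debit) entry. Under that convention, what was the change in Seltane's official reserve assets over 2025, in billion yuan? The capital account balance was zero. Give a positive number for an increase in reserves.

Official reserve transactions balance = -((-345.29) + 1321.06) = -975.77
An accumulation of reserves is recorded as a debit (negative entry), so the change in the stock of reserves is the negative of that balance.
Change in official reserves = -(-975.77) = 975.77

975.77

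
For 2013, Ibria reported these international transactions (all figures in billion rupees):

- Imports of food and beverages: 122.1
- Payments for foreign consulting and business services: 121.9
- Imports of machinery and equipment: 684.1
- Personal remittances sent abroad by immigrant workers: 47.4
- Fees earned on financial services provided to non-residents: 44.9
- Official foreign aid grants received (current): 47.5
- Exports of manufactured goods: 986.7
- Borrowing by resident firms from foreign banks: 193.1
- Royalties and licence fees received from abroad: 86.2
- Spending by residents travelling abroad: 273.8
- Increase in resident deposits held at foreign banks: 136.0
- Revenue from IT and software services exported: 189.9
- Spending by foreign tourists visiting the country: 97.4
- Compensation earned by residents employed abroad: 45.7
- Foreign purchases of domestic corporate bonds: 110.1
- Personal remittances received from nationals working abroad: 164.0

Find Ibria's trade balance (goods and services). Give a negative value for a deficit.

203.2

Goods: -684.1 + 986.7 - 122.1 = 180.5
Services: -121.9 + 189.9 + 86.2 + 44.9 - 273.8 + 97.4 = 22.7
Trade balance = 180.5 + 22.7 = 203.2
(Excluded from the trade balance — secondary income: personal remittances sent abroad by immigrant workers 47.4, official foreign aid grants received (current) 47.5, personal remittances received from nationals working abroad 164.0; financial account: borrowing by resident firms from foreign banks 193.1, increase in resident deposits held at foreign banks 136.0, foreign purchases of domestic corporate bonds 110.1; primary income: compensation earned by residents employed abroad 45.7.)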